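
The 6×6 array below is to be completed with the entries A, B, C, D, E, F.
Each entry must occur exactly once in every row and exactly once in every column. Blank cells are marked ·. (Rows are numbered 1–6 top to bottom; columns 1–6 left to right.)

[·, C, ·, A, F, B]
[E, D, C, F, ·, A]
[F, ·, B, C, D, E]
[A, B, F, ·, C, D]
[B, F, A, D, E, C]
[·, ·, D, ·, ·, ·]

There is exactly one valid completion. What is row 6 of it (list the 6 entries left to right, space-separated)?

Row 6, column 1: row 6 has {D} and column 1 has {A, B, E, F}, leaving only C.
Row 6, column 6: row 6 has {C, D} and column 6 has {A, B, C, D, E}, leaving only F.
Row 1, column 1: row 1 has {A, B, C, F} and column 1 has {A, B, C, E, F}, leaving only D.
Row 1, column 3: row 1 has {A, B, C, D, F} and column 3 has {A, B, C, D, F}, leaving only E.
Row 2, column 5: row 2 has {A, C, D, E, F} and column 5 has {C, D, E, F}, leaving only B.
Row 6, column 5: row 6 has {C, D, F} and column 5 has {B, C, D, E, F}, leaving only A.
Row 6, column 2: row 6 has {A, C, D, F} and column 2 has {B, C, D, F}, leaving only E.
Row 6, column 4: row 6 has {A, C, D, E, F} and column 4 has {A, C, D, F}, leaving only B.
So row 6 reads: C E D B A F.

C E D B A F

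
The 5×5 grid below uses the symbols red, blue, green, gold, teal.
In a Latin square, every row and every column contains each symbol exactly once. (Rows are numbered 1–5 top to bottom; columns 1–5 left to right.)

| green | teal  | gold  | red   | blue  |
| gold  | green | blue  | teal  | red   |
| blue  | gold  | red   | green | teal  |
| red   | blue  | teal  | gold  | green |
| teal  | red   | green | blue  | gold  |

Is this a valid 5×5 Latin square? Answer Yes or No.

Yes

Each row is a permutation of the 5 symbols, and so is each column.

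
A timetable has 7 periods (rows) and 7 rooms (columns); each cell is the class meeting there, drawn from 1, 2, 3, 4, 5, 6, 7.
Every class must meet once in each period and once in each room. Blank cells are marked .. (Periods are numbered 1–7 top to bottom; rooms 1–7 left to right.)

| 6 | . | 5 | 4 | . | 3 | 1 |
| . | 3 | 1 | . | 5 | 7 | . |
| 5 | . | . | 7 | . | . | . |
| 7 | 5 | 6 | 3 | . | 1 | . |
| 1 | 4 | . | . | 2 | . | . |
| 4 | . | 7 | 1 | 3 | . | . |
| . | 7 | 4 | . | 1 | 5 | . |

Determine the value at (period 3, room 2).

1

Period 1, room 2: period 1 has {1, 3, 4, 5, 6} and room 2 has {3, 4, 5, 7}, leaving only 2.
Period 1, room 5: period 1 has {1, 2, 3, 4, 5, 6} and room 5 has {1, 2, 3, 5}, leaving only 7.
Period 2, room 1: period 2 has {1, 3, 5, 7} and room 1 has {1, 4, 5, 6, 7}, leaving only 2.
Period 2, room 4: period 2 has {1, 2, 3, 5, 7} and room 4 has {1, 3, 4, 7}, leaving only 6.
Period 2, room 7: period 2 has {1, 2, 3, 5, 6, 7} and room 7 has {1}, leaving only 4.
Period 4, room 5: period 4 has {1, 3, 5, 6, 7} and room 5 has {1, 2, 3, 5, 7}, leaving only 4.
Period 3, room 5: period 3 has {5, 7} and room 5 has {1, 2, 3, 4, 5, 7}, leaving only 6.
Period 3 already has {5, 6, 7} and room 2 already has {2, 3, 4, 5, 7}, so period 3, room 2 must be 1.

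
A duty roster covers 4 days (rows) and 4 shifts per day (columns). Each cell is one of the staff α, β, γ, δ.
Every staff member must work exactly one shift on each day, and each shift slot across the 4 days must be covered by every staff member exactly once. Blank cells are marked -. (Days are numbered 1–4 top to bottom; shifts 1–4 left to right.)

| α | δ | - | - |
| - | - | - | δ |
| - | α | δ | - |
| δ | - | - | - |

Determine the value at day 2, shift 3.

Day 2, shift 3 is narrowed to {α, β, γ}.
If it were β, then day 2, shift 2 would be left with no valid symbol.
If it were γ, then day 2, shift 2 would be left with no valid symbol.
So day 2, shift 3 must be α.

α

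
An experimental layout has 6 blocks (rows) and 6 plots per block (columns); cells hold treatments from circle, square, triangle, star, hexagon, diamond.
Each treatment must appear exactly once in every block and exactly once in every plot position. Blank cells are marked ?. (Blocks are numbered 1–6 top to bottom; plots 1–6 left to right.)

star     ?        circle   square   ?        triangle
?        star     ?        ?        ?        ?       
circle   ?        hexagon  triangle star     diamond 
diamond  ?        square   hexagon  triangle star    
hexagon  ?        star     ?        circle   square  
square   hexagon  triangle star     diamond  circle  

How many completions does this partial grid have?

1

Block 1, plot 2: eliminating its block and plot leaves {diamond}.
Block 1, plot 5: eliminating its block and plot leaves {hexagon}.
Block 2, plot 1: eliminating its block and plot leaves {triangle}.
Block 2, plot 3: eliminating its block and plot leaves {diamond}.
Block 2, plot 4: eliminating its block and plot leaves {circle, diamond}.
Block 2, plot 5: eliminating its block and plot leaves {square, hexagon}.
Block 2, plot 6: eliminating its block and plot leaves {hexagon}.
Block 3, plot 2: eliminating its block and plot leaves {square}.
Block 4, plot 2: eliminating its block and plot leaves {circle}.
Block 5, plot 2: eliminating its block and plot leaves {triangle, diamond}.
Block 5, plot 4: eliminating its block and plot leaves {diamond}.
Only one assignment across all blanks avoids any block or plot repeat, giving 1 completion.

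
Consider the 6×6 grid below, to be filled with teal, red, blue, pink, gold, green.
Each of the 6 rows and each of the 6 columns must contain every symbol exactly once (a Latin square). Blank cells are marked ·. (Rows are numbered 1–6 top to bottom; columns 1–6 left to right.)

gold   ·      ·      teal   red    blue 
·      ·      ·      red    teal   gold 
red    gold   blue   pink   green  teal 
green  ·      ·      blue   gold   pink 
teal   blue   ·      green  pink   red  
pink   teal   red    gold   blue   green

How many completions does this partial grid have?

2

Row 1, column 2: eliminating its row and column leaves {pink, green}.
Row 1, column 3: eliminating its row and column leaves {pink, green}.
Row 2, column 1: eliminating its row and column leaves {blue}.
Row 2, column 2: eliminating its row and column leaves {pink, green}.
Row 2, column 3: eliminating its row and column leaves {pink, green}.
Row 4, column 2: eliminating its row and column leaves {red}.
Row 4, column 3: eliminating its row and column leaves {teal}.
Row 5, column 3: eliminating its row and column leaves {gold}.
Enumerating the assignments across these blanks that avoid any row or column repeat gives 2 completions.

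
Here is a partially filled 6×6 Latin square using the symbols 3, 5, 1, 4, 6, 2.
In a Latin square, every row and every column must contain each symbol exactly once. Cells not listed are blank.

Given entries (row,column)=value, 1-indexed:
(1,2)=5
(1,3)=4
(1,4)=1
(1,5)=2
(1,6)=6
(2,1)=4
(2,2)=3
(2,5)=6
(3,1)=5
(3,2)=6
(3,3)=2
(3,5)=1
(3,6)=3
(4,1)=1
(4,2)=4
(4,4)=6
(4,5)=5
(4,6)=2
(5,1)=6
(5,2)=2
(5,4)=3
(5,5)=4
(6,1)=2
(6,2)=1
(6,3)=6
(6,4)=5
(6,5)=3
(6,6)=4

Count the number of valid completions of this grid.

Row 1, column 1: eliminating its row and column leaves {3}.
Row 2, column 3: eliminating its row and column leaves {5, 1}.
Row 2, column 4: eliminating its row and column leaves {2}.
Row 2, column 6: eliminating its row and column leaves {5, 1}.
Row 3, column 4: eliminating its row and column leaves {4}.
Row 4, column 3: eliminating its row and column leaves {3}.
Row 5, column 3: eliminating its row and column leaves {5, 1}.
Row 5, column 6: eliminating its row and column leaves {5, 1}.
Enumerating the assignments across these blanks that avoid any row or column repeat gives 2 completions.

2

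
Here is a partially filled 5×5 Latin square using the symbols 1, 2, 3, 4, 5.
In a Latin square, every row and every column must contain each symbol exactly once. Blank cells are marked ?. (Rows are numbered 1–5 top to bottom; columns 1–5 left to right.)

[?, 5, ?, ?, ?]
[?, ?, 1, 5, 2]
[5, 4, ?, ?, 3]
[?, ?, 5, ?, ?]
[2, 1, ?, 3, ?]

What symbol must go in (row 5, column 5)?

Row 2, column 2: row 2 has {1, 2, 5} and column 2 has {1, 4, 5}, leaving only 3.
Row 2, column 1: row 2 has {1, 2, 3, 5} and column 1 has {2, 5}, leaving only 4.
Row 3, column 3: row 3 has {3, 4, 5} and column 3 has {1, 5}, leaving only 2.
Row 3, column 4: row 3 has {2, 3, 4, 5} and column 4 has {3, 5}, leaving only 1.
Row 4, column 2: row 4 has {5} and column 2 has {1, 3, 4, 5}, leaving only 2.
Row 4, column 4: row 4 has {2, 5} and column 4 has {1, 3, 5}, leaving only 4.
Row 1, column 4: row 1 has {5} and column 4 has {1, 3, 4, 5}, leaving only 2.
Row 4, column 5: row 4 has {2, 4, 5} and column 5 has {2, 3}, leaving only 1.
Row 1, column 5: row 1 has {2, 5} and column 5 has {1, 2, 3}, leaving only 4.
Row 5 already has {1, 2, 3} and column 5 already has {1, 2, 3, 4}, so row 5, column 5 must be 5.

5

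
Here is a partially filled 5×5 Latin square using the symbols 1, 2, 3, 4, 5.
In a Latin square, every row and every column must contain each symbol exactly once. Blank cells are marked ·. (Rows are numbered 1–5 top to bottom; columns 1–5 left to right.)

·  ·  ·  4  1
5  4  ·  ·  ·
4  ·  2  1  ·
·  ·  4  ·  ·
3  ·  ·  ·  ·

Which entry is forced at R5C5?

Row 1, column 1: row 1 has {1, 4} and column 1 has {3, 4, 5}, leaving only 2.
Row 4, column 1: row 4 has {4} and column 1 has {2, 3, 4, 5}, leaving only 1.
Row 5, column 5 is narrowed to {2, 4, 5}.
If it were 2, then row 4, column 5 would be left with no valid symbol.
If it were 5, then row 4, column 5 would be left with no valid symbol.
So row 5, column 5 must be 4.

4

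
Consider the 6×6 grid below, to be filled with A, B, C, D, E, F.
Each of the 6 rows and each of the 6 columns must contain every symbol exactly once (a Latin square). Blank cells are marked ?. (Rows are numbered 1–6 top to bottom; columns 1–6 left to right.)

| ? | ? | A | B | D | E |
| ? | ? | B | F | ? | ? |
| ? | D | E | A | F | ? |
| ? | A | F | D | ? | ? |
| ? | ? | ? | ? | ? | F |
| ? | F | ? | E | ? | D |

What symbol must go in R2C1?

Row 1, column 2: row 1 has {A, B, D, E} and column 2 has {A, D, F}, leaving only C.
Row 1, column 1: row 1 has {A, B, C, D, E} and column 1 has {}, leaving only F.
Row 2, column 2: row 2 has {B, F} and column 2 has {A, C, D, F}, leaving only E.
Row 5, column 2: row 5 has {F} and column 2 has {A, C, D, E, F}, leaving only B.
Row 5, column 4: row 5 has {B, F} and column 4 has {A, B, D, E, F}, leaving only C.
Row 5, column 3: row 5 has {B, C, F} and column 3 has {A, B, E, F}, leaving only D.
Row 6, column 3: row 6 has {D, E, F} and column 3 has {A, B, D, E, F}, leaving only C.
Row 2, column 1 is narrowed to {A, C, D}.
If it were A, then row 2, column 6 would be left with no valid symbol.
If it were C, then row 2, column 6 would be left with no valid symbol.
So row 2, column 1 must be D.

D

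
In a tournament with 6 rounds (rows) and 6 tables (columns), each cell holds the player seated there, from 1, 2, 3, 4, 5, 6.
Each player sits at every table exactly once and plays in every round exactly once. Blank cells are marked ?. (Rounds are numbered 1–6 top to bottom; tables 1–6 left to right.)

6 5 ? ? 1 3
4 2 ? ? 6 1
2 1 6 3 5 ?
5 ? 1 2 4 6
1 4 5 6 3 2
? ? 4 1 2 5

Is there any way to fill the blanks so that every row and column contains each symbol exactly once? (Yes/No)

No round or table among the givens repeats a symbol, and propagating forced cells runs into no contradiction.
One valid completion exists (for instance, 6 5 2 4 1 3 / 4 2 3 5 6 1 / 2 1 6 3 5 4 / 5 3 1 2 4 6 / 1 4 5 6 3 2 / 3 6 4 1 2 5).

Yes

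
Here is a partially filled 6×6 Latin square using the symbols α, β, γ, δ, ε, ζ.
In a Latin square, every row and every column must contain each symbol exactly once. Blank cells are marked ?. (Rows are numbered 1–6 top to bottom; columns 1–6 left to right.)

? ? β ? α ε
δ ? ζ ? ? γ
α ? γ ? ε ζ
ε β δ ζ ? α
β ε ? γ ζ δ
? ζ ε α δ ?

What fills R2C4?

Row 1, column 4: row 1 has {α, β, ε} and column 4 has {α, γ, ζ}, leaving only δ.
Row 1, column 2: row 1 has {α, β, δ, ε} and column 2 has {β, ε, ζ}, leaving only γ.
Row 1, column 1: row 1 has {α, β, γ, δ, ε} and column 1 has {α, β, δ, ε}, leaving only ζ.
Row 2, column 2: row 2 has {γ, δ, ζ} and column 2 has {β, γ, ε, ζ}, leaving only α.
Row 2, column 5: row 2 has {α, γ, δ, ζ} and column 5 has {α, δ, ε, ζ}, leaving only β.
Row 2 already has {α, β, γ, δ, ζ} and column 4 already has {α, γ, δ, ζ}, so row 2, column 4 must be ε.

ε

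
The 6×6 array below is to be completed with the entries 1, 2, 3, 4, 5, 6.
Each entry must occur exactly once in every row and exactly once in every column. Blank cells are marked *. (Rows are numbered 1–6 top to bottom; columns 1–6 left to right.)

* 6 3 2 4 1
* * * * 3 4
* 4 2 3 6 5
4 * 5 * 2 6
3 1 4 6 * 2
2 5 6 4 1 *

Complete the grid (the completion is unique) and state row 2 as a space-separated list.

Row 2, column 2: row 2 has {3, 4} and column 2 has {1, 4, 5, 6}, leaving only 2.
Row 2, column 3: row 2 has {2, 3, 4} and column 3 has {2, 3, 4, 5, 6}, leaving only 1.
Row 2, column 4: row 2 has {1, 2, 3, 4} and column 4 has {2, 3, 4, 6}, leaving only 5.
Row 2, column 1: row 2 has {1, 2, 3, 4, 5} and column 1 has {2, 3, 4}, leaving only 6.
So row 2 reads: 6 2 1 5 3 4.

6 2 1 5 3 4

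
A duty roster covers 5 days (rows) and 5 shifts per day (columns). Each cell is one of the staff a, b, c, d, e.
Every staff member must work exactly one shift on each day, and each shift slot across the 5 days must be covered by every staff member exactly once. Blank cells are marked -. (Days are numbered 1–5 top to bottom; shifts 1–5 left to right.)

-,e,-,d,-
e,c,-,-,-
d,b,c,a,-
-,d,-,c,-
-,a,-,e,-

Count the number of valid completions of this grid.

3

Day 1, shift 1: eliminating its day and shift leaves {a, b, c}.
Day 1, shift 3: eliminating its day and shift leaves {a, b}.
Day 1, shift 5: eliminating its day and shift leaves {a, b, c}.
Day 2, shift 3: eliminating its day and shift leaves {a, b, d}.
Day 2, shift 4: eliminating its day and shift leaves {b}.
Day 2, shift 5: eliminating its day and shift leaves {a, b, d}.
Day 3, shift 5: eliminating its day and shift leaves {e}.
Day 4, shift 1: eliminating its day and shift leaves {a, b}.
Day 4, shift 3: eliminating its day and shift leaves {a, b, e}.
Day 4, shift 5: eliminating its day and shift leaves {a, b, e}.
Day 5, shift 1: eliminating its day and shift leaves {b, c}.
Day 5, shift 3: eliminating its day and shift leaves {b, d}.
Day 5, shift 5: eliminating its day and shift leaves {b, c, d}.
Enumerating the assignments across these blanks that avoid any day or shift repeat gives 3 completions.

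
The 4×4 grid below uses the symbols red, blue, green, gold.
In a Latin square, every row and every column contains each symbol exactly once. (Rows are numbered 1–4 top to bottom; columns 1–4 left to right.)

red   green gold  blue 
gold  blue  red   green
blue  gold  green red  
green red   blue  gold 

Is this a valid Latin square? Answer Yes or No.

Yes

Each row is a permutation of the 4 symbols, and so is each column.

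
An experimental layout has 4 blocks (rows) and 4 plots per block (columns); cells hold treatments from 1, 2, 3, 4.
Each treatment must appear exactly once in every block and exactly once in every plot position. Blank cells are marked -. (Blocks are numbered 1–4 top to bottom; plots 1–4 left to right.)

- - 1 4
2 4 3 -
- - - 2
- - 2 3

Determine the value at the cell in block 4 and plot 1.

4

Block 1, plot 1: block 1 has {1, 4} and plot 1 has {2}, leaving only 3.
Block 1, plot 2: block 1 has {1, 3, 4} and plot 2 has {4}, leaving only 2.
Block 2, plot 4: block 2 has {2, 3, 4} and plot 4 has {2, 3, 4}, leaving only 1.
Block 3, plot 3: block 3 has {2} and plot 3 has {1, 2, 3}, leaving only 4.
Block 3, plot 1: block 3 has {2, 4} and plot 1 has {2, 3}, leaving only 1.
Block 4 already has {2, 3} and plot 1 already has {1, 2, 3}, so block 4, plot 1 must be 4.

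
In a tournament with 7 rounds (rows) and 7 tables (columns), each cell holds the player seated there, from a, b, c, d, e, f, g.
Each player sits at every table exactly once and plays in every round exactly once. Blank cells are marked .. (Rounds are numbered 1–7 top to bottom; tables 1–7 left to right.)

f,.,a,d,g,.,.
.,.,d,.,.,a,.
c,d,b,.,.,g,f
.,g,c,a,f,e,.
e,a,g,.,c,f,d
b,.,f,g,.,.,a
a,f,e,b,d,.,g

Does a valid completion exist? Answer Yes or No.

Round 5, table 4: round 5 together with table 4 already contain {a, b, c, d, e, f, g} — every symbol — so nothing can go there. The grid has no valid completion.

No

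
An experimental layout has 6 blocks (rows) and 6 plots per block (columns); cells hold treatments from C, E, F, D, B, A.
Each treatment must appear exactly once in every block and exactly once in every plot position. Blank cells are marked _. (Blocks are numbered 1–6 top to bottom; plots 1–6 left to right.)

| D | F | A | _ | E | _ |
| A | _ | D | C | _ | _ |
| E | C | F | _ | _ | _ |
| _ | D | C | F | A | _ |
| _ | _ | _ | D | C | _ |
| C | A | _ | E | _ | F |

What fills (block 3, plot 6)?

Block 1, plot 4: block 1 has {E, F, D, A} and plot 4 has {C, E, F, D}, leaving only B.
Block 1, plot 6: block 1 has {E, F, D, B, A} and plot 6 has {F}, leaving only C.
Block 3, plot 4: block 3 has {C, E, F} and plot 4 has {C, E, F, D, B}, leaving only A.
Block 4, plot 1: block 4 has {C, F, D, A} and plot 1 has {C, E, D, A}, leaving only B.
Block 4, plot 6: block 4 has {C, F, D, B, A} and plot 6 has {C, F}, leaving only E.
Block 2, plot 6: block 2 has {C, D, A} and plot 6 has {C, E, F}, leaving only B.
Block 3 already has {C, E, F, A} and plot 6 already has {C, E, F, B}, so block 3, plot 6 must be D.

D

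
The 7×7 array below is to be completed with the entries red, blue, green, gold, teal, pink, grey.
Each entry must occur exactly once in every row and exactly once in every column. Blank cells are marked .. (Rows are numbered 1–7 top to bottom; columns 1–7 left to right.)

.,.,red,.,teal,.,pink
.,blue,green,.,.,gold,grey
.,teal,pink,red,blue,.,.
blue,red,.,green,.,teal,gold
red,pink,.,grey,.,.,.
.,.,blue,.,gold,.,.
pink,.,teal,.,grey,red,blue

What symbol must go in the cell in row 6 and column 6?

pink

Row 2, column 1: row 2 has {blue, green, gold, grey} and column 1 has {red, blue, pink}, leaving only teal.
Row 2, column 4: row 2 has {blue, green, gold, teal, grey} and column 4 has {red, green, grey}, leaving only pink.
Row 2, column 5: row 2 has {blue, green, gold, teal, pink, grey} and column 5 has {blue, gold, teal, grey}, leaving only red.
Row 3, column 7: row 3 has {red, blue, teal, pink} and column 7 has {blue, gold, pink, grey}, leaving only green.
Row 3, column 6: row 3 has {red, blue, green, teal, pink} and column 6 has {red, gold, teal}, leaving only grey.
Row 3, column 1: row 3 has {red, blue, green, teal, pink, grey} and column 1 has {red, blue, teal, pink}, leaving only gold.
Row 4, column 3: row 4 has {red, blue, green, gold, teal} and column 3 has {red, blue, green, teal, pink}, leaving only grey.
Row 4, column 5: row 4 has {red, blue, green, gold, teal, grey} and column 5 has {red, blue, gold, teal, grey}, leaving only pink.
Row 5, column 3: row 5 has {red, pink, grey} and column 3 has {red, blue, green, teal, pink, grey}, leaving only gold.
Row 5, column 5: row 5 has {red, gold, pink, grey} and column 5 has {red, blue, gold, teal, pink, grey}, leaving only green.
Row 5, column 6: row 5 has {red, green, gold, pink, grey} and column 6 has {red, gold, teal, grey}, leaving only blue.
Row 1, column 6: row 1 has {red, teal, pink} and column 6 has {red, blue, gold, teal, grey}, leaving only green.
Row 6 already has {blue, gold} and column 6 already has {red, blue, green, gold, teal, grey}, so row 6, column 6 must be pink.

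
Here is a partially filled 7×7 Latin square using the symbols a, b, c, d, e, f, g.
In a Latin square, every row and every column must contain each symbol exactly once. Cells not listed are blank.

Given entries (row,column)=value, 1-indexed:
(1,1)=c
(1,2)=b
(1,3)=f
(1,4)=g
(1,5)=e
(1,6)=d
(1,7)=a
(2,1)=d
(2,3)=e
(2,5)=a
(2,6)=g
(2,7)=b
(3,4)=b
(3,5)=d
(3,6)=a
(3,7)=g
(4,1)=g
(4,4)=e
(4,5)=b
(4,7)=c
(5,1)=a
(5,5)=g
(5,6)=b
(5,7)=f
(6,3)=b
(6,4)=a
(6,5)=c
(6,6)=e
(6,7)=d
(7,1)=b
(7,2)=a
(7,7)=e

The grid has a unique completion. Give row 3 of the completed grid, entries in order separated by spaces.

e f c b d a g

Row 3, column 3: row 3 has {a, b, d, g} and column 3 has {b, e, f}, leaving only c.
Row 4, column 6: row 4 has {b, c, e, g} and column 6 has {a, b, d, e, g}, leaving only f.
Row 4, column 2: row 4 has {b, c, e, f, g} and column 2 has {a, b}, leaving only d.
Row 4, column 3: row 4 has {b, c, d, e, f, g} and column 3 has {b, c, e, f}, leaving only a.
Row 5, column 3: row 5 has {a, b, f, g} and column 3 has {a, b, c, e, f}, leaving only d.
Row 5, column 4: row 5 has {a, b, d, f, g} and column 4 has {a, b, e, g}, leaving only c.
Row 2, column 4: row 2 has {a, b, d, e, g} and column 4 has {a, b, c, e, g}, leaving only f.
Row 2, column 2: row 2 has {a, b, d, e, f, g} and column 2 has {a, b, d}, leaving only c.
Row 5, column 2: row 5 has {a, b, c, d, f, g} and column 2 has {a, b, c, d}, leaving only e.
Row 3, column 2: row 3 has {a, b, c, d, g} and column 2 has {a, b, c, d, e}, leaving only f.
Row 3, column 1: row 3 has {a, b, c, d, f, g} and column 1 has {a, b, c, d, g}, leaving only e.
So row 3 reads: e f c b d a g.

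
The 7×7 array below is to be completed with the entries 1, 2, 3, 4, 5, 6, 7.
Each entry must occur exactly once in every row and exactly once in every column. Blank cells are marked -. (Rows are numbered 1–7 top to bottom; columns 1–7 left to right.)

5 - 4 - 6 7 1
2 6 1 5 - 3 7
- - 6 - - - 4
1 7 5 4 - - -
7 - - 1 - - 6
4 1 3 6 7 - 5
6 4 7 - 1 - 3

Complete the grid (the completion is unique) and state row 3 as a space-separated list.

Row 3, column 1: row 3 has {4, 6} and column 1 has {1, 2, 4, 5, 6, 7}, leaving only 3.
Row 2, column 5: row 2 has {1, 2, 3, 5, 6, 7} and column 5 has {1, 6, 7}, leaving only 4.
Row 4, column 7: row 4 has {1, 4, 5, 7} and column 7 has {1, 3, 4, 5, 6, 7}, leaving only 2.
Row 4, column 5: row 4 has {1, 2, 4, 5, 7} and column 5 has {1, 4, 6, 7}, leaving only 3.
Row 4, column 6: row 4 has {1, 2, 3, 4, 5, 7} and column 6 has {3, 7}, leaving only 6.
Row 5, column 3: row 5 has {1, 6, 7} and column 3 has {1, 3, 4, 5, 6, 7}, leaving only 2.
Row 5, column 5: row 5 has {1, 2, 6, 7} and column 5 has {1, 3, 4, 6, 7}, leaving only 5.
Row 3, column 5: row 3 has {3, 4, 6} and column 5 has {1, 3, 4, 5, 6, 7}, leaving only 2.
Row 3, column 2: row 3 has {2, 3, 4, 6} and column 2 has {1, 4, 6, 7}, leaving only 5.
Row 3, column 4: row 3 has {2, 3, 4, 5, 6} and column 4 has {1, 4, 5, 6}, leaving only 7.
Row 3, column 6: row 3 has {2, 3, 4, 5, 6, 7} and column 6 has {3, 6, 7}, leaving only 1.
So row 3 reads: 3 5 6 7 2 1 4.

3 5 6 7 2 1 4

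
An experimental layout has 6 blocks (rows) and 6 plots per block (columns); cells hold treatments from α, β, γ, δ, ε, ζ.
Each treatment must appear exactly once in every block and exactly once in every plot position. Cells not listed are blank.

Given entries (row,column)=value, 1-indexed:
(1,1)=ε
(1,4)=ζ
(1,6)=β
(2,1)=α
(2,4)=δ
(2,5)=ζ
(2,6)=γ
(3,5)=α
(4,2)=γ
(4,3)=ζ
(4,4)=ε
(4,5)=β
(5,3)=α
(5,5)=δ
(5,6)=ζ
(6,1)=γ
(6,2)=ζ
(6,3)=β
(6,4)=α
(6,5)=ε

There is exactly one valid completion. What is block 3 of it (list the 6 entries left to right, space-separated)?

ζ δ γ β α ε

Block 1, plot 5: block 1 has {β, ε, ζ} and plot 5 has {α, β, δ, ε, ζ}, leaving only γ.
Block 1, plot 3: block 1 has {β, γ, ε, ζ} and plot 3 has {α, β, ζ}, leaving only δ.
Block 1, plot 2: block 1 has {β, γ, δ, ε, ζ} and plot 2 has {γ, ζ}, leaving only α.
Block 2, plot 3: block 2 has {α, γ, δ, ζ} and plot 3 has {α, β, δ, ζ}, leaving only ε.
Block 3, plot 3: block 3 has {α} and plot 3 has {α, β, δ, ε, ζ}, leaving only γ.
Block 3, plot 4: block 3 has {α, γ} and plot 4 has {α, δ, ε, ζ}, leaving only β.
Block 2, plot 2: block 2 has {α, γ, δ, ε, ζ} and plot 2 has {α, γ, ζ}, leaving only β.
Block 4, plot 1: block 4 has {β, γ, ε, ζ} and plot 1 has {α, γ, ε}, leaving only δ.
Block 3, plot 1: block 3 has {α, β, γ} and plot 1 has {α, γ, δ, ε}, leaving only ζ.
Block 4, plot 6: block 4 has {β, γ, δ, ε, ζ} and plot 6 has {β, γ, ζ}, leaving only α.
Block 5, plot 1: block 5 has {α, δ, ζ} and plot 1 has {α, γ, δ, ε, ζ}, leaving only β.
Block 5, plot 2: block 5 has {α, β, δ, ζ} and plot 2 has {α, β, γ, ζ}, leaving only ε.
Block 3, plot 2: block 3 has {α, β, γ, ζ} and plot 2 has {α, β, γ, ε, ζ}, leaving only δ.
Block 3, plot 6: block 3 has {α, β, γ, δ, ζ} and plot 6 has {α, β, γ, ζ}, leaving only ε.
So block 3 reads: ζ δ γ β α ε.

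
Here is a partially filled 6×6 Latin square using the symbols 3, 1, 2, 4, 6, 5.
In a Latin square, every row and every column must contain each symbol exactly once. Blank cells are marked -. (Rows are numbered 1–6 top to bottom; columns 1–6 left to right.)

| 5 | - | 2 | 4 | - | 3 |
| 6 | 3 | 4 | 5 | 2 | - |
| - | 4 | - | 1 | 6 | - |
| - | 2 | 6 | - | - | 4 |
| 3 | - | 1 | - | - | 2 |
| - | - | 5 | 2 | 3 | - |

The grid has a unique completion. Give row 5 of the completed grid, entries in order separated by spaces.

Row 5, column 4: row 5 has {3, 1, 2} and column 4 has {1, 2, 4, 5}, leaving only 6.
Row 5, column 2: row 5 has {3, 1, 2, 6} and column 2 has {3, 2, 4}, leaving only 5.
Row 5, column 5: row 5 has {3, 1, 2, 6, 5} and column 5 has {3, 2, 6}, leaving only 4.
So row 5 reads: 3 5 1 6 4 2.

3 5 1 6 4 2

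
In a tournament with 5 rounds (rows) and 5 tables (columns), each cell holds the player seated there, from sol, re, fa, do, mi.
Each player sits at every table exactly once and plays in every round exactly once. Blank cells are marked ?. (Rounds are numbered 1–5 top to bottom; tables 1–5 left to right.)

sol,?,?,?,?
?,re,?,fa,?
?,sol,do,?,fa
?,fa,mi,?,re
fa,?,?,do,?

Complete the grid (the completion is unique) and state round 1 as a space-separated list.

sol do fa re mi

Round 2, table 3: round 2 has {re, fa} and table 3 has {do, mi}, leaving only sol.
Round 4, table 1: round 4 has {re, fa, mi} and table 1 has {sol, fa}, leaving only do.
Round 2, table 1: round 2 has {sol, re, fa} and table 1 has {sol, fa, do}, leaving only mi.
Round 2, table 5: round 2 has {sol, re, fa, mi} and table 5 has {re, fa}, leaving only do.
Round 1, table 5: round 1 has {sol} and table 5 has {re, fa, do}, leaving only mi.
Round 1, table 2: round 1 has {sol, mi} and table 2 has {sol, re, fa}, leaving only do.
Round 1, table 4: round 1 has {sol, do, mi} and table 4 has {fa, do}, leaving only re.
Round 1, table 3: round 1 has {sol, re, do, mi} and table 3 has {sol, do, mi}, leaving only fa.
So round 1 reads: sol do fa re mi.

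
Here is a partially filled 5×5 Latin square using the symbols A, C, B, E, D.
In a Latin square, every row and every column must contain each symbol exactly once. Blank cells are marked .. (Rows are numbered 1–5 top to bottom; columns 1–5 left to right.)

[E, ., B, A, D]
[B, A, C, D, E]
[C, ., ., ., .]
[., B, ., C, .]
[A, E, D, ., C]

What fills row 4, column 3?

Row 1, column 2: row 1 has {A, B, E, D} and column 2 has {A, B, E}, leaving only C.
Row 3, column 2: row 3 has {C} and column 2 has {A, C, B, E}, leaving only D.
Row 4, column 1: row 4 has {C, B} and column 1 has {A, C, B, E}, leaving only D.
Row 4, column 5: row 4 has {C, B, D} and column 5 has {C, E, D}, leaving only A.
Row 4 already has {A, C, B, D} and column 3 already has {C, B, D}, so row 4, column 3 must be E.

E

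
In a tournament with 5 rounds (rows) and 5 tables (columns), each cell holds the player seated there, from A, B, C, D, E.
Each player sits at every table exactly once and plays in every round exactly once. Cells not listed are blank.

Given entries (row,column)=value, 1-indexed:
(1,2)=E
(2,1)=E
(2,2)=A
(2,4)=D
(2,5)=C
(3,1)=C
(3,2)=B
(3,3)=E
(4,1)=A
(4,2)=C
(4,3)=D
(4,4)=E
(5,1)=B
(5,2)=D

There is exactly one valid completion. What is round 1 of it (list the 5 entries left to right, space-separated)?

Round 1, table 1: round 1 has {E} and table 1 has {A, B, C, E}, leaving only D.
Round 2, table 3: round 2 has {A, C, D, E} and table 3 has {D, E}, leaving only B.
Round 3, table 4: round 3 has {B, C, E} and table 4 has {D, E}, leaving only A.
Round 3, table 5: round 3 has {A, B, C, E} and table 5 has {C}, leaving only D.
Round 4, table 5: round 4 has {A, C, D, E} and table 5 has {C, D}, leaving only B.
Round 1, table 5: round 1 has {D, E} and table 5 has {B, C, D}, leaving only A.
Round 1, table 3: round 1 has {A, D, E} and table 3 has {B, D, E}, leaving only C.
Round 1, table 4: round 1 has {A, C, D, E} and table 4 has {A, D, E}, leaving only B.
So round 1 reads: D E C B A.

D E C B A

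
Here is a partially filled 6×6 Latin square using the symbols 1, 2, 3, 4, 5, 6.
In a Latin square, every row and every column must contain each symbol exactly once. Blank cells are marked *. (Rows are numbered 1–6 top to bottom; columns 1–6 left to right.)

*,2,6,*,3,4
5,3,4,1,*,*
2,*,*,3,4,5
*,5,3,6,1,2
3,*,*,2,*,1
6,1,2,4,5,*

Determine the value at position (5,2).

Row 1, column 1: row 1 has {2, 3, 4, 6} and column 1 has {2, 3, 5, 6}, leaving only 1.
Row 1, column 4: row 1 has {1, 2, 3, 4, 6} and column 4 has {1, 2, 3, 4, 6}, leaving only 5.
Row 2, column 6: row 2 has {1, 3, 4, 5} and column 6 has {1, 2, 4, 5}, leaving only 6.
Row 2, column 5: row 2 has {1, 3, 4, 5, 6} and column 5 has {1, 3, 4, 5}, leaving only 2.
Row 3, column 2: row 3 has {2, 3, 4, 5} and column 2 has {1, 2, 3, 5}, leaving only 6.
Row 5 already has {1, 2, 3} and column 2 already has {1, 2, 3, 5, 6}, so row 5, column 2 must be 4.

4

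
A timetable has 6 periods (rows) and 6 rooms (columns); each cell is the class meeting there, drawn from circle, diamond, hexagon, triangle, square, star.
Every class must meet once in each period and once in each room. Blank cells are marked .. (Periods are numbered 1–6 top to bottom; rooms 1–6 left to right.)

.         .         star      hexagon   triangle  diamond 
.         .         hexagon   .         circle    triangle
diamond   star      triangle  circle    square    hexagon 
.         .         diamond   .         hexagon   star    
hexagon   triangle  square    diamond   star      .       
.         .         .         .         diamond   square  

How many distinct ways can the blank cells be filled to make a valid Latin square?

Period 1, room 1: eliminating its period and room leaves {circle, square}.
Period 1, room 2: eliminating its period and room leaves {circle, square}.
Period 2, room 1: eliminating its period and room leaves {square, star}.
Period 2, room 2: eliminating its period and room leaves {diamond, square}.
Period 2, room 4: eliminating its period and room leaves {square, star}.
Period 4, room 1: eliminating its period and room leaves {circle, triangle, square}.
Period 4, room 2: eliminating its period and room leaves {circle, square}.
Period 4, room 4: eliminating its period and room leaves {triangle, square}.
Period 5, room 6: eliminating its period and room leaves {circle}.
Period 6, room 1: eliminating its period and room leaves {circle, triangle, star}.
Period 6, room 2: eliminating its period and room leaves {circle, hexagon}.
Period 6, room 3: eliminating its period and room leaves {circle}.
Period 6, room 4: eliminating its period and room leaves {triangle, star}.
Enumerating the assignments across these blanks that avoid any period or room repeat gives 3 completions.

3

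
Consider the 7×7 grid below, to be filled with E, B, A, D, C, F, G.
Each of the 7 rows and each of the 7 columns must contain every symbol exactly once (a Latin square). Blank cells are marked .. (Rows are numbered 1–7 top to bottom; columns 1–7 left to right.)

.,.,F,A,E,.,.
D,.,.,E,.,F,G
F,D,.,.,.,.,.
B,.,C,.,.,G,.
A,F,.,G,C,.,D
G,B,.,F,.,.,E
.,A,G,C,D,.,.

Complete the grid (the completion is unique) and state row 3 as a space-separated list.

Row 3, column 4: row 3 has {D, F} and column 4 has {E, A, C, F, G}, leaving only B.
Row 1, column 1: row 1 has {E, A, F} and column 1 has {B, A, D, F, G}, leaving only C.
Row 1, column 2: row 1 has {E, A, C, F} and column 2 has {B, A, D, F}, leaving only G.
Row 1, column 7: row 1 has {E, A, C, F, G} and column 7 has {E, D, G}, leaving only B.
Row 1, column 6: row 1 has {E, B, A, C, F, G} and column 6 has {F, G}, leaving only D.
Row 2, column 2: row 2 has {E, D, F, G} and column 2 has {B, A, D, F, G}, leaving only C.
Row 4, column 2: row 4 has {B, C, G} and column 2 has {B, A, D, C, F, G}, leaving only E.
Row 4, column 4: row 4 has {E, B, C, G} and column 4 has {E, B, A, C, F, G}, leaving only D.
Row 6, column 5: row 6 has {E, B, F, G} and column 5 has {E, D, C}, leaving only A.
Row 3, column 5: row 3 has {B, D, F} and column 5 has {E, A, D, C}, leaving only G.
Row 2, column 5: row 2 has {E, D, C, F, G} and column 5 has {E, A, D, C, G}, leaving only B.
Row 2, column 3: row 2 has {E, B, D, C, F, G} and column 3 has {C, F, G}, leaving only A.
Row 3, column 3: row 3 has {B, D, F, G} and column 3 has {A, C, F, G}, leaving only E.
Row 4, column 5: row 4 has {E, B, D, C, G} and column 5 has {E, B, A, D, C, G}, leaving only F.
Row 4, column 7: row 4 has {E, B, D, C, F, G} and column 7 has {E, B, D, G}, leaving only A.
Row 3, column 7: row 3 has {E, B, D, F, G} and column 7 has {E, B, A, D, G}, leaving only C.
Row 3, column 6: row 3 has {E, B, D, C, F, G} and column 6 has {D, F, G}, leaving only A.
So row 3 reads: F D E B G A C.

F D E B G A C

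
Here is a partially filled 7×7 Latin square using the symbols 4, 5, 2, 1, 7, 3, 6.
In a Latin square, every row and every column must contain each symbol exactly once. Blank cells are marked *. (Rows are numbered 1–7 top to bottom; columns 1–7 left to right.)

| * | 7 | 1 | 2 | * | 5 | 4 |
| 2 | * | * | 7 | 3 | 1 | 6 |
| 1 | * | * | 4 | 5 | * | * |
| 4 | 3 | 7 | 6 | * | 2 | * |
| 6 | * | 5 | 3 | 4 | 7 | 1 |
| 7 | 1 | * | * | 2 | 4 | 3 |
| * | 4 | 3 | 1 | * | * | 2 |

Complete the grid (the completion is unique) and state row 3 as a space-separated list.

Row 3, column 7: row 3 has {4, 5, 1} and column 7 has {4, 2, 1, 3, 6}, leaving only 7.
Row 1, column 1: row 1 has {4, 5, 2, 1, 7} and column 1 has {4, 2, 1, 7, 6}, leaving only 3.
Row 1, column 5: row 1 has {4, 5, 2, 1, 7, 3} and column 5 has {4, 5, 2, 3}, leaving only 6.
Row 2, column 2: row 2 has {2, 1, 7, 3, 6} and column 2 has {4, 1, 7, 3}, leaving only 5.
Row 2, column 3: row 2 has {5, 2, 1, 7, 3, 6} and column 3 has {5, 1, 7, 3}, leaving only 4.
Row 4, column 5: row 4 has {4, 2, 7, 3, 6} and column 5 has {4, 5, 2, 3, 6}, leaving only 1.
Row 4, column 7: row 4 has {4, 2, 1, 7, 3, 6} and column 7 has {4, 2, 1, 7, 3, 6}, leaving only 5.
Row 5, column 2: row 5 has {4, 5, 1, 7, 3, 6} and column 2 has {4, 5, 1, 7, 3}, leaving only 2.
Row 3, column 2: row 3 has {4, 5, 1, 7} and column 2 has {4, 5, 2, 1, 7, 3}, leaving only 6.
Row 3, column 3: row 3 has {4, 5, 1, 7, 6} and column 3 has {4, 5, 1, 7, 3}, leaving only 2.
Row 3, column 6: row 3 has {4, 5, 2, 1, 7, 6} and column 6 has {4, 5, 2, 1, 7}, leaving only 3.
So row 3 reads: 1 6 2 4 5 3 7.

1 6 2 4 5 3 7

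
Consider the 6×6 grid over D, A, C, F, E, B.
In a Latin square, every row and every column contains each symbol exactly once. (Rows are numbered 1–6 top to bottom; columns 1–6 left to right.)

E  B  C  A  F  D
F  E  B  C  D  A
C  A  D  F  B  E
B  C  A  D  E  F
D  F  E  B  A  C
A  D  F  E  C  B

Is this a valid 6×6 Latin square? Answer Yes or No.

Each row is a permutation of the 6 symbols, and so is each column.

Yes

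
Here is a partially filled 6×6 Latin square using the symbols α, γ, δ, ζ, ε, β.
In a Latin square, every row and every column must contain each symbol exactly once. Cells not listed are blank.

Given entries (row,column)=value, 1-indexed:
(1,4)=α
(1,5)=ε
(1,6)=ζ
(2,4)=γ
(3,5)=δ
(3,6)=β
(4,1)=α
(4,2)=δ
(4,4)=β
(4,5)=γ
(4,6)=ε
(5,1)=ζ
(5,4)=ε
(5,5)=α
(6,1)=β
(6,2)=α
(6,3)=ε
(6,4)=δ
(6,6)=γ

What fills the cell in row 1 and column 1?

Row 3, column 4: row 3 has {δ, β} and column 4 has {α, γ, δ, ε, β}, leaving only ζ.
Row 4, column 3: row 4 has {α, γ, δ, ε, β} and column 3 has {ε}, leaving only ζ.
Row 5, column 6: row 5 has {α, ζ, ε} and column 6 has {γ, ζ, ε, β}, leaving only δ.
Row 2, column 6: row 2 has {γ} and column 6 has {γ, δ, ζ, ε, β}, leaving only α.
Row 6, column 5: row 6 has {α, γ, δ, ε, β} and column 5 has {α, γ, δ, ε}, leaving only ζ.
Row 2, column 5: row 2 has {α, γ} and column 5 has {α, γ, δ, ζ, ε}, leaving only β.
Row 2, column 3: row 2 has {α, γ, β} and column 3 has {ζ, ε}, leaving only δ.
Row 2, column 1: row 2 has {α, γ, δ, β} and column 1 has {α, ζ, β}, leaving only ε.
Row 2, column 2: row 2 has {α, γ, δ, ε, β} and column 2 has {α, δ}, leaving only ζ.
Row 3, column 1: row 3 has {δ, ζ, β} and column 1 has {α, ζ, ε, β}, leaving only γ.
Row 1 already has {α, ζ, ε} and column 1 already has {α, γ, ζ, ε, β}, so row 1, column 1 must be δ.

δ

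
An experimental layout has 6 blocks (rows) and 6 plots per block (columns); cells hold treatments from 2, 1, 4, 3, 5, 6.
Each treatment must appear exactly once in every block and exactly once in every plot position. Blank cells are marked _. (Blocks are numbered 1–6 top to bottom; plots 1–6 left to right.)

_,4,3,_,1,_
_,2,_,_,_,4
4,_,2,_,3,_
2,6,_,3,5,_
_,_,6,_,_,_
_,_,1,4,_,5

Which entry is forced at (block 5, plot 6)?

3

Block 2, plot 3: block 2 has {2, 4} and plot 3 has {2, 1, 3, 6}, leaving only 5.
Block 2, plot 5: block 2 has {2, 4, 5} and plot 5 has {1, 3, 5}, leaving only 6.
Block 2, plot 4: block 2 has {2, 4, 5, 6} and plot 4 has {4, 3}, leaving only 1.
Block 2, plot 1: block 2 has {2, 1, 4, 5, 6} and plot 1 has {2, 4}, leaving only 3.
Block 4, plot 3: block 4 has {2, 3, 5, 6} and plot 3 has {2, 1, 3, 5, 6}, leaving only 4.
Block 4, plot 6: block 4 has {2, 4, 3, 5, 6} and plot 6 has {4, 5}, leaving only 1.
Block 3, plot 6: block 3 has {2, 4, 3} and plot 6 has {1, 4, 5}, leaving only 6.
Block 1, plot 6: block 1 has {1, 4, 3} and plot 6 has {1, 4, 5, 6}, leaving only 2.
Block 5 already has {6} and plot 6 already has {2, 1, 4, 5, 6}, so block 5, plot 6 must be 3.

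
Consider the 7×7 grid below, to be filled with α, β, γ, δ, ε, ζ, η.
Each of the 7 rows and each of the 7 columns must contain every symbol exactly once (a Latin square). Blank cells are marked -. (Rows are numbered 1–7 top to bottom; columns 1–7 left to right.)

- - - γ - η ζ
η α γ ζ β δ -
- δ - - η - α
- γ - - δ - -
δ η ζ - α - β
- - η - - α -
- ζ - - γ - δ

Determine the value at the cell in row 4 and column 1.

ζ

Row 1, column 5: row 1 has {γ, ζ, η} and column 5 has {α, β, γ, δ, η}, leaving only ε.
Row 1, column 2: row 1 has {γ, ε, ζ, η} and column 2 has {α, γ, δ, ζ, η}, leaving only β.
Row 1, column 1: row 1 has {β, γ, ε, ζ, η} and column 1 has {δ, η}, leaving only α.
Row 1, column 3: row 1 has {α, β, γ, ε, ζ, η} and column 3 has {γ, ζ, η}, leaving only δ.
Row 2, column 7: row 2 has {α, β, γ, δ, ζ, η} and column 7 has {α, β, δ, ζ}, leaving only ε.
Row 4, column 7: row 4 has {γ, δ} and column 7 has {α, β, δ, ε, ζ}, leaving only η.
Row 5, column 4: row 5 has {α, β, δ, ζ, η} and column 4 has {γ, ζ}, leaving only ε.
Row 3, column 4: row 3 has {α, δ, η} and column 4 has {γ, ε, ζ}, leaving only β.
Row 3, column 3: row 3 has {α, β, δ, η} and column 3 has {γ, δ, ζ, η}, leaving only ε.
Row 4, column 4: row 4 has {γ, δ, η} and column 4 has {β, γ, ε, ζ}, leaving only α.
Row 4, column 3: row 4 has {α, γ, δ, η} and column 3 has {γ, δ, ε, ζ, η}, leaving only β.
Row 5, column 6: row 5 has {α, β, δ, ε, ζ, η} and column 6 has {α, δ, η}, leaving only γ.
Row 3, column 6: row 3 has {α, β, δ, ε, η} and column 6 has {α, γ, δ, η}, leaving only ζ.
Row 3, column 1: row 3 has {α, β, δ, ε, ζ, η} and column 1 has {α, δ, η}, leaving only γ.
Row 4, column 6: row 4 has {α, β, γ, δ, η} and column 6 has {α, γ, δ, ζ, η}, leaving only ε.
Row 4 already has {α, β, γ, δ, ε, η} and column 1 already has {α, γ, δ, η}, so row 4, column 1 must be ζ.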